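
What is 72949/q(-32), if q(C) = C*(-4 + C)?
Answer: 72949/1152 ≈ 63.324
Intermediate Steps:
72949/q(-32) = 72949/((-32*(-4 - 32))) = 72949/((-32*(-36))) = 72949/1152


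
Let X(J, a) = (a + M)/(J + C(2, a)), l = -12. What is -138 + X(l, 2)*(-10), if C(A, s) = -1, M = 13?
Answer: -1644/13 ≈ -126.46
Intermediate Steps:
X(J, a) = (13 + a)/(-1 + J) (X(J, a) = (a + 13)/(J - 1) = (13 + a)/(-1 + J))
-138 + X(l, 2)*(-10) = -138 + ((13 + 2)/(-1 - 12))*(-10) = -138 + (15/(-13))*(-10) = -138 - 1/13*15*(-10) = -138 - 15/13*(-10) = -138 + 150/13 = -1644/13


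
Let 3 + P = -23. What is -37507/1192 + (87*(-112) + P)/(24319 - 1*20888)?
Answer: -140332357/4089752 ≈ -34.313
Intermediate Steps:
P = -26 (P = -3 - 23 = -26)
-37507/1192 + (87*(-112) + P)/(24319 - 1*20888) = -37507/1192 + (87*(-112) - 26)/(24319 - 1*20888) = -37507*1/1192 + (-9744 - 26)/(24319 - 20888) = -37507/1192 - 9770/3431 = -140332357/4089752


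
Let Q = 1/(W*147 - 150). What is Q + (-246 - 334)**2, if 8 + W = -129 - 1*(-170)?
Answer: 1581416401/4701 ≈ 3.3640e+5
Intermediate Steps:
W = 33 (W = -8 + (-129 - 1*(-170)) = -8 + (-129 + 170) = -8 + 41 = 33)
Q = 1/4701 (Q = 1/(33*147 - 150) = 1/(4851 - 150) = 1/4701 ≈ 0.00021272)
Q + (-246 - 334)**2 = 1/4701 + (-246 - 334)**2 = 1/4701 + (-580)**2 = 1/4701 + 336400 = 1581416401/4701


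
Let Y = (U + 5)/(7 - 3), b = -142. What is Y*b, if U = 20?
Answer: -1775/2 ≈ -887.50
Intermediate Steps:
Y = 25/4 (Y = (20 + 5)/(7 - 3) = 25/4 ≈ 6.2500)
Y*b = (25/4)*(-142) = -1775/2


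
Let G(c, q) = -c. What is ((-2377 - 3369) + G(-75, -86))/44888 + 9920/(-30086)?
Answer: -307953333/675250184 ≈ -0.45606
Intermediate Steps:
((-2377 - 3369) + G(-75, -86))/44888 + 9920/(-30086) = ((-2377 - 3369) - 1*(-75))/44888 + 9920/(-30086) = (-5746 + 75)*(1/44888) + 9920*(-1/30086) = -5671*1/44888 - 4960/15043 = -5671/44888 - 4960/15043 = -307953333/675250184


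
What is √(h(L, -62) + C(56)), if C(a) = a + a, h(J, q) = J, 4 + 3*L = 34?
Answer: √122 ≈ 11.045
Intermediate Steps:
L = 10 (L = -4/3 + (⅓)*34 = -4/3 + 34/3 = 10)
C(a) = 2*a
√(h(L, -62) + C(56)) = √(10 + 2*56) = √(10 + 112) = √122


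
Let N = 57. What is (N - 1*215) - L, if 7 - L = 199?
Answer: 34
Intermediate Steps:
L = -192 (L = 7 - 1*199 = 7 - 199 = -192)
(N - 1*215) - L = (57 - 1*215) - 1*(-192) = (57 - 215) + 192 = -158 + 192 = 34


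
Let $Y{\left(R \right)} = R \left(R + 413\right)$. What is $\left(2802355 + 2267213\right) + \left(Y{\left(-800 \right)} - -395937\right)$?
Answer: $5775105$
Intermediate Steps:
$Y{\left(R \right)} = R \left(413 + R\right)$
$\left(2802355 + 2267213\right) + \left(Y{\left(-800 \right)} - -395937\right) = \left(2802355 + 2267213\right) - \left(-395937 + 800 \left(413 - 800\right)\right) = 5069568 + \left(\left(-800\right) \left(-387\right) + 395937\right) = 5069568 + \left(309600 + 395937\right) = 5069568 + 705537 = 5775105$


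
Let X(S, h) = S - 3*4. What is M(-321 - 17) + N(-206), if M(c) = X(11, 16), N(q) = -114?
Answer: -115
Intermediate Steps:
X(S, h) = -12 + S (X(S, h) = S - 12 = -12 + S)
M(c) = -1 (M(c) = -12 + 11 = -1)
M(-321 - 17) + N(-206) = -1 - 114 = -115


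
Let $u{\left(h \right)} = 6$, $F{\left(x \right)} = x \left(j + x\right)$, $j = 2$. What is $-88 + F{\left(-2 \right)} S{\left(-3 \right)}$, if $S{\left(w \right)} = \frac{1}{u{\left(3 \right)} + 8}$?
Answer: $-88$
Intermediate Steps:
$F{\left(x \right)} = x \left(2 + x\right)$
$S{\left(w \right)} = \frac{1}{14}$ ($S{\left(w \right)} = \frac{1}{6 + 8} = \frac{1}{14}$)
$-88 + F{\left(-2 \right)} S{\left(-3 \right)} = -88 + - 2 \left(2 - 2\right) \frac{1}{14} = -88 + \left(-2\right) 0 \cdot \frac{1}{14} = -88 + 0 \cdot \frac{1}{14} = -88 + 0 = -88$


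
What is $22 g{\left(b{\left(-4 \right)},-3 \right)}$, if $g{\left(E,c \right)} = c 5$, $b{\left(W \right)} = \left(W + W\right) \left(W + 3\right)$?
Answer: $-330$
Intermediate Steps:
$b{\left(W \right)} = 2 W \left(3 + W\right)$
$g{\left(E,c \right)} = 5 c$
$22 g{\left(b{\left(-4 \right)},-3 \right)} = 22 \cdot 5 \left(-3\right) = 22 \left(-15\right) = -330$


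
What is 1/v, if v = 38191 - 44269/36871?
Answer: 36871/1408096092 ≈ 2.6185e-5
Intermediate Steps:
v = 1408096092/36871 (v = 38191 - 44269*1/36871 = 38191 - 44269/36871 = 1408096092/36871 ≈ 38190.)
1/v = 1/(1408096092/36871) = 36871/1408096092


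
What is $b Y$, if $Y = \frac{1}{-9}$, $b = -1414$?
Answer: $\frac{1414}{9} \approx 157.11$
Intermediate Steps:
$Y = - \frac{1}{9} \approx -0.11111$
$b Y = \left(-1414\right) \left(- \frac{1}{9}\right) = \frac{1414}{9}$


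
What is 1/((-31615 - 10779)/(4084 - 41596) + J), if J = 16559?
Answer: 18756/310601801 ≈ 6.0386e-5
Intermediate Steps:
1/((-31615 - 10779)/(4084 - 41596) + J) = 1/((-31615 - 10779)/(4084 - 41596) + 16559) = 1/(-42394/(-37512) + 16559) = 1/(-42394*(-1/37512) + 16559) = 1/(21197/18756 + 16559) = 1/(310601801/18756) = 18756/310601801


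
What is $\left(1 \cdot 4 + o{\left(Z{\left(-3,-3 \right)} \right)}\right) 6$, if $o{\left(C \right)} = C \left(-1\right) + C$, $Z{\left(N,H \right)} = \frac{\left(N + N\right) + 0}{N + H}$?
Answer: $24$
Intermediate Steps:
$Z{\left(N,H \right)} = \frac{2 N}{H + N}$ ($Z{\left(N,H \right)} = \frac{2 N + 0}{H + N} = \frac{2 N}{H + N}$)
$o{\left(C \right)} = 0$ ($o{\left(C \right)} = - C + C = 0$)
$\left(1 \cdot 4 + o{\left(Z{\left(-3,-3 \right)} \right)}\right) 6 = \left(1 \cdot 4 + 0\right) 6 = \left(4 + 0\right) 6 = 4 \cdot 6 = 24$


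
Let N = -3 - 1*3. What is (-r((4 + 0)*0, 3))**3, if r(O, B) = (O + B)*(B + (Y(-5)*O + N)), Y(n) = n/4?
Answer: 729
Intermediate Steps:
N = -6 (N = -3 - 3 = -6)
Y(n) = n/4 (Y(n) = n*(1/4) = n/4)
r(O, B) = (B + O)*(-6 + B - 5*O/4) (r(O, B) = (O + B)*(B + (((1/4)*(-5))*O - 6)) = (B + O)*(B + (-5*O/4 - 6)) = (B + O)*(B + (-6 - 5*O/4)) = (B + O)*(-6 + B - 5*O/4))
(-r((4 + 0)*0, 3))**3 = (-(3**2 - 6*3 - 6*(4 + 0)*0 - 5*((4 + 0)*0)**2/4 - 1/4*3*(4 + 0)*0))**3 = (-(9 - 18 - 24*0 - 5*(4*0)**2/4 - 1/4*3*4*0))**3 = (-(9 - 18 - 6*0 - 5/4*0**2 - 1/4*3*0))**3 = (-(9 - 18 + 0 - 5/4*0 + 0))**3 = (-(9 - 18 + 0 + 0 + 0))**3 = (-1*(-9))**3 = 9**3 = 729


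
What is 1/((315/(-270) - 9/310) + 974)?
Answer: 465/452354 ≈ 0.0010280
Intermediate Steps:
1/((315/(-270) - 9/310) + 974) = 1/((315*(-1/270) - 9*1/310) + 974) = 1/((-7/6 - 9/310) + 974) = 1/(-556/465 + 974) = 1/(452354/465) = 465/452354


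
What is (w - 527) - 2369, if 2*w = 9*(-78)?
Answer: -3247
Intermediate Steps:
w = -351 (w = (9*(-78))/2 = (1/2)*(-702) = -351)
(w - 527) - 2369 = (-351 - 527) - 2369 = -878 - 2369 = -3247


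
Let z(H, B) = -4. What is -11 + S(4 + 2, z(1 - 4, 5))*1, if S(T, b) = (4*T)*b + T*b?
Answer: -131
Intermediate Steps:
S(T, b) = 5*T*b (S(T, b) = 4*T*b + T*b = 5*T*b)
-11 + S(4 + 2, z(1 - 4, 5))*1 = -11 + (5*(4 + 2)*(-4))*1 = -11 + (5*6*(-4))*1 = -11 - 120*1 = -11 - 120 = -131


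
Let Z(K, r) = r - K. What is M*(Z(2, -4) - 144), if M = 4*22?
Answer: -13200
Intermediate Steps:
M = 88
M*(Z(2, -4) - 144) = 88*((-4 - 1*2) - 144) = 88*((-4 - 2) - 144) = 88*(-6 - 144) = 88*(-150) = -13200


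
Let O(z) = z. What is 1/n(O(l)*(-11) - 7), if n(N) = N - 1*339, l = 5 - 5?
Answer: -1/346 ≈ -0.0028902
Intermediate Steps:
l = 0
n(N) = -339 + N (n(N) = N - 339 = -339 + N)
1/n(O(l)*(-11) - 7) = 1/(-339 + (0*(-11) - 7)) = 1/(-339 + (0 - 7)) = 1/(-339 - 7) = 1/(-346) = -1/346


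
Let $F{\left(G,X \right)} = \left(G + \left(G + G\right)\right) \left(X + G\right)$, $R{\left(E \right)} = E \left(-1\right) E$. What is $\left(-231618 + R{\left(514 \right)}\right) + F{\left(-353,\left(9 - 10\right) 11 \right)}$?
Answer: $-110338$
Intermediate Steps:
$R{\left(E \right)} = - E^{2}$ ($R{\left(E \right)} = - E E = - E^{2}$)
$F{\left(G,X \right)} = 3 G \left(G + X\right)$ ($F{\left(G,X \right)} = \left(G + 2 G\right) \left(G + X\right) = 3 G \left(G + X\right)$)
$\left(-231618 + R{\left(514 \right)}\right) + F{\left(-353,\left(9 - 10\right) 11 \right)} = \left(-231618 - 514^{2}\right) + 3 \left(-353\right) \left(-353 + \left(9 - 10\right) 11\right) = \left(-231618 - 264196\right) + 3 \left(-353\right) \left(-353 - 11\right) = -495814 + 3 \left(-353\right) \left(-364\right) = -495814 + 385476 = -110338$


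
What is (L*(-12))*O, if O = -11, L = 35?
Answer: 4620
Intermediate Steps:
(L*(-12))*O = (35*(-12))*(-11) = -420*(-11) = 4620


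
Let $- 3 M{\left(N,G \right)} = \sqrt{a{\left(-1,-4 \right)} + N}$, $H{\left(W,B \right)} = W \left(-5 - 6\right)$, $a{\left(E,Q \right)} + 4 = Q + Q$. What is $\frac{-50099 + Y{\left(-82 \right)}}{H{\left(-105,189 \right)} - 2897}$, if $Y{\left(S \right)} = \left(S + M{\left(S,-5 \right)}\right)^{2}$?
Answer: $\frac{390469}{15678} - \frac{82 i \sqrt{94}}{2613} \approx 24.906 - 0.30426 i$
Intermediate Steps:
$a{\left(E,Q \right)} = -4 + 2 Q$ ($a{\left(E,Q \right)} = -4 + \left(Q + Q\right) = -4 + 2 Q$)
$H{\left(W,B \right)} = - 11 W$ ($H{\left(W,B \right)} = W \left(-11\right) = - 11 W$)
$M{\left(N,G \right)} = - \frac{\sqrt{-12 + N}}{3}$ ($M{\left(N,G \right)} = - \frac{\sqrt{\left(-4 + 2 \left(-4\right)\right) + N}}{3} = - \frac{\sqrt{\left(-4 - 8\right) + N}}{3} = - \frac{\sqrt{-12 + N}}{3}$)
$Y{\left(S \right)} = \left(S - \frac{\sqrt{-12 + S}}{3}\right)^{2}$
$\frac{-50099 + Y{\left(-82 \right)}}{H{\left(-105,189 \right)} - 2897} = \frac{-50099 + \frac{\left(- \sqrt{-12 - 82} + 3 \left(-82\right)\right)^{2}}{9}}{\left(-11\right) \left(-105\right) - 2897} = \frac{-50099 + \frac{\left(- \sqrt{-94} - 246\right)^{2}}{9}}{1155 - 2897} = \frac{-50099 + \frac{\left(- i \sqrt{94} - 246\right)^{2}}{9}}{-1742} = \left(-50099 + \frac{\left(- i \sqrt{94} - 246\right)^{2}}{9}\right) \left(- \frac{1}{1742}\right) = \left(-50099 + \frac{\left(-246 - i \sqrt{94}\right)^{2}}{9}\right) \left(- \frac{1}{1742}\right) = \frac{50099}{1742} - \frac{\left(-246 - i \sqrt{94}\right)^{2}}{15678}$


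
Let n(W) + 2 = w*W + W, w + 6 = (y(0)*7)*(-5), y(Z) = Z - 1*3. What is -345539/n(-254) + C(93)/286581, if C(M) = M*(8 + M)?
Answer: 33087837715/2426576854 ≈ 13.636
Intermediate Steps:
y(Z) = -3 + Z (y(Z) = Z - 3 = -3 + Z)
w = 99 (w = -6 + ((-3 + 0)*7)*(-5) = -6 - 3*7*(-5) = -6 - 21*(-5) = -6 + 105 = 99)
n(W) = -2 + 100*W (n(W) = -2 + (99*W + W) = -2 + 100*W)
-345539/n(-254) + C(93)/286581 = -345539/(-2 + 100*(-254)) + (93*(8 + 93))/286581 = -345539/(-2 - 25400) + (93*101)*(1/286581) = -345539/(-25402) + 9393*(1/286581) = -345539*(-1/25402) + 3131/95527 = 345539/25402 + 3131/95527 = 33087837715/2426576854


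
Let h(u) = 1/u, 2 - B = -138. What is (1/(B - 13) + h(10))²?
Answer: 18769/1612900 ≈ 0.011637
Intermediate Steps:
B = 140 (B = 2 - 1*(-138) = 2 + 138 = 140)
(1/(B - 13) + h(10))² = (1/(140 - 13) + 1/10)² = (1/127 + ⅒)² = (137/1270)² = 18769/1612900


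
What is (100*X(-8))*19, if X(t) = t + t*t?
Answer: 106400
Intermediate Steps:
X(t) = t + t**2
(100*X(-8))*19 = (100*(-8*(1 - 8)))*19 = (100*(-8*(-7)))*19 = (100*56)*19 = 5600*19 = 106400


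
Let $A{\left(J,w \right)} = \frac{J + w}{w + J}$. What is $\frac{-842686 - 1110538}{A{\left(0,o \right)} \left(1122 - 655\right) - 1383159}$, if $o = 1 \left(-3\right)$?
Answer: $\frac{488306}{345673} \approx 1.4126$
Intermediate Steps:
$o = -3$
$A{\left(J,w \right)} = 1$ ($A{\left(J,w \right)} = \frac{J + w}{J + w} = 1$)
$\frac{-842686 - 1110538}{A{\left(0,o \right)} \left(1122 - 655\right) - 1383159} = \frac{-842686 - 1110538}{1 \left(1122 - 655\right) - 1383159} = - \frac{1953224}{1 \cdot 467 - 1383159} = - \frac{1953224}{467 - 1383159} = - \frac{1953224}{-1382692} = \left(-1953224\right) \left(- \frac{1}{1382692}\right) = \frac{488306}{345673}$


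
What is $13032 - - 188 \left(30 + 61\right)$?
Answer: $30140$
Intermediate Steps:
$13032 - - 188 \left(30 + 61\right) = 13032 - \left(-188\right) 91 = 13032 - -17108 = 13032 + 17108 = 30140$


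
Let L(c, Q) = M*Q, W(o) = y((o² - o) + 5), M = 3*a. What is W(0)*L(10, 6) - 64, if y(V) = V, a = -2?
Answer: -244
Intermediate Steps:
M = -6 (M = 3*(-2) = -6)
W(o) = 5 + o² - o (W(o) = (o² - o) + 5 = 5 + o² - o)
L(c, Q) = -6*Q
W(0)*L(10, 6) - 64 = (5 + 0² - 1*0)*(-6*6) - 64 = (5 + 0 + 0)*(-36) - 64 = 5*(-36) - 64 = -180 - 64 = -244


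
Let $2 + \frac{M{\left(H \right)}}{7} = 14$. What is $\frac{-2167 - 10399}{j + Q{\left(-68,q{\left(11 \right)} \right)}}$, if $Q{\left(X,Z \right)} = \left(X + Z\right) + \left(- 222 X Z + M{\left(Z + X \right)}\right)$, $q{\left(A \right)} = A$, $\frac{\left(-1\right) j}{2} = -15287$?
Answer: $- \frac{12566}{196657} \approx -0.063898$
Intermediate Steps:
$j = 30574$ ($j = \left(-2\right) \left(-15287\right) = 30574$)
$M{\left(H \right)} = 84$ ($M{\left(H \right)} = -14 + 7 \cdot 14 = -14 + 98 = 84$)
$Q{\left(X,Z \right)} = 84 + X + Z - 222 X Z$ ($Q{\left(X,Z \right)} = \left(X + Z\right) + \left(- 222 X Z + 84\right) = \left(X + Z\right) - \left(-84 + 222 X Z\right) = 84 + X + Z - 222 X Z$)
$\frac{-2167 - 10399}{j + Q{\left(-68,q{\left(11 \right)} \right)}} = \frac{-2167 - 10399}{30574 + \left(84 - 68 + 11 - \left(-15096\right) 11\right)} = - \frac{12566}{30574 + \left(84 - 68 + 11 + 166056\right)} = - \frac{12566}{30574 + 166083} = - \frac{12566}{196657}$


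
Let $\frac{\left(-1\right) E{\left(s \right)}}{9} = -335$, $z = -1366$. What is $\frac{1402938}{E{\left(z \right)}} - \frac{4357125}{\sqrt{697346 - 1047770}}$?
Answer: $\frac{155882}{335} + \frac{1452375 i \sqrt{9734}}{19468} \approx 465.32 + 7360.4 i$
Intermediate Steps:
$E{\left(s \right)} = 3015$ ($E{\left(s \right)} = \left(-9\right) \left(-335\right) = 3015$)
$\frac{1402938}{E{\left(z \right)}} - \frac{4357125}{\sqrt{697346 - 1047770}} = \frac{1402938}{3015} - \frac{4357125}{\sqrt{697346 - 1047770}} = 1402938 \cdot \frac{1}{3015} - \frac{4357125}{\sqrt{-350424}} = \frac{155882}{335} - \frac{4357125}{6 i \sqrt{9734}} = \frac{155882}{335} - 4357125 \left(- \frac{i \sqrt{9734}}{58404}\right) = \frac{155882}{335} + \frac{1452375 i \sqrt{9734}}{19468}$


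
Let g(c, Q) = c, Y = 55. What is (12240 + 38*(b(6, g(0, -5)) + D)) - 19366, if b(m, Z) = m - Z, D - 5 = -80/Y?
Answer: -74396/11 ≈ -6763.3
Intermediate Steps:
D = 39/11 (D = 5 - 80/55 = 5 - 80*1/55 = 5 - 16/11 = 39/11 ≈ 3.5455)
(12240 + 38*(b(6, g(0, -5)) + D)) - 19366 = (12240 + 38*((6 - 1*0) + 39/11)) - 19366 = (12240 + 38*((6 + 0) + 39/11)) - 19366 = (12240 + 38*(6 + 39/11)) - 19366 = (12240 + 38*(105/11)) - 19366 = (12240 + 3990/11) - 19366 = 138630/11 - 19366 = -74396/11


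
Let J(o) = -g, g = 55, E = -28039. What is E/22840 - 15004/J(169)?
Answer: 6202713/22840 ≈ 271.57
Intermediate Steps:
J(o) = -55 (J(o) = -1*55 = -55)
E/22840 - 15004/J(169) = -28039/22840 - 15004/(-55) = -28039*1/22840 - 15004*(-1/55) = -28039/22840 + 1364/5 = 6202713/22840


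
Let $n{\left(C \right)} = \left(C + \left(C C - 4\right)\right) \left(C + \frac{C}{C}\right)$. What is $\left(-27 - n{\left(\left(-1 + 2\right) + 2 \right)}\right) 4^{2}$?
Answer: $-944$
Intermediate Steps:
$n{\left(C \right)} = \left(1 + C\right) \left(-4 + C + C^{2}\right)$ ($n{\left(C \right)} = \left(C + \left(C^{2} - 4\right)\right) \left(C + 1\right) = \left(C + \left(-4 + C^{2}\right)\right) \left(1 + C\right) = \left(-4 + C + C^{2}\right) \left(1 + C\right) = \left(1 + C\right) \left(-4 + C + C^{2}\right)$)
$\left(-27 - n{\left(\left(-1 + 2\right) + 2 \right)}\right) 4^{2} = \left(-27 - \left(-4 + \left(\left(-1 + 2\right) + 2\right)^{3} - 3 \left(\left(-1 + 2\right) + 2\right) + 2 \left(\left(-1 + 2\right) + 2\right)^{2}\right)\right) 4^{2} = \left(-27 - \left(-4 + \left(1 + 2\right)^{3} - 3 \left(1 + 2\right) + 2 \left(1 + 2\right)^{2}\right)\right) 16 = \left(-27 - \left(-4 + 3^{3} - 9 + 2 \cdot 3^{2}\right)\right) 16 = \left(-27 - \left(-4 + 27 - 9 + 2 \cdot 9\right)\right) 16 = \left(-27 - \left(-4 + 27 - 9 + 18\right)\right) 16 = \left(-27 - 32\right) 16 = \left(-59\right) 16 = -944$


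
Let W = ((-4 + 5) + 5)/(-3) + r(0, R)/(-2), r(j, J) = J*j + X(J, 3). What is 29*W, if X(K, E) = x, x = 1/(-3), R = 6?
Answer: -319/6 ≈ -53.167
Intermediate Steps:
x = -1/3 ≈ -0.33333
X(K, E) = -1/3
r(j, J) = -1/3 + J*j (r(j, J) = J*j - 1/3 = -1/3 + J*j)
W = -11/6 (W = ((-4 + 5) + 5)/(-3) + (-1/3 + 6*0)/(-2) = (1 + 5)*(-1/3) + (-1/3 + 0)*(-1/2) = 6*(-1/3) - 1/3*(-1/2) = -2 + 1/6 = -11/6 ≈ -1.8333)
29*W = 29*(-11/6) = -319/6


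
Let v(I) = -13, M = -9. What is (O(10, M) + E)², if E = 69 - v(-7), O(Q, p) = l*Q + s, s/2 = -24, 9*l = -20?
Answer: 11236/81 ≈ 138.72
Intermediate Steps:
l = -20/9 (l = (⅑)*(-20) = -20/9 ≈ -2.2222)
s = -48 (s = 2*(-24) = -48)
O(Q, p) = -48 - 20*Q/9 (O(Q, p) = -20*Q/9 - 48 = -48 - 20*Q/9)
E = 82 (E = 69 - 1*(-13) = 69 + 13 = 82)
(O(10, M) + E)² = ((-48 - 20/9*10) + 82)² = ((-48 - 200/9) + 82)² = (-632/9 + 82)² = (106/9)² = 11236/81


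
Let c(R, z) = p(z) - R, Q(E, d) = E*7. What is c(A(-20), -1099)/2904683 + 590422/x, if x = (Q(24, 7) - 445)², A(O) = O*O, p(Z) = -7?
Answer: 1714957517523/222873421907 ≈ 7.6948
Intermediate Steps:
Q(E, d) = 7*E
A(O) = O²
c(R, z) = -7 - R
x = 76729 (x = (7*24 - 445)² = (168 - 445)² = (-277)² = 76729)
c(A(-20), -1099)/2904683 + 590422/x = (-7 - 1*(-20)²)/2904683 + 590422/76729 = (-7 - 1*400)*(1/2904683) + 590422*(1/76729) = (-7 - 400)*(1/2904683) + 590422/76729 = -407*1/2904683 + 590422/76729 = -407/2904683 + 590422/76729 = 1714957517523/222873421907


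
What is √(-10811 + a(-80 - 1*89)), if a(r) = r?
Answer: 6*I*√305 ≈ 104.79*I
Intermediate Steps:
√(-10811 + a(-80 - 1*89)) = √(-10811 + (-80 - 1*89)) = √(-10811 + (-80 - 89)) = √(-10811 - 169) = √(-10980) = 6*I*√305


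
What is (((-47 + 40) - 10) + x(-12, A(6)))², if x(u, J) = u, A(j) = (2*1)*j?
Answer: 841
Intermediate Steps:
A(j) = 2*j
(((-47 + 40) - 10) + x(-12, A(6)))² = (((-47 + 40) - 10) - 12)² = ((-7 - 10) - 12)² = (-17 - 12)² = (-29)² = 841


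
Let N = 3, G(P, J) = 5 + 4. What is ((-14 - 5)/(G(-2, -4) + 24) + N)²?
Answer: 6400/1089 ≈ 5.8770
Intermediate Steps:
G(P, J) = 9
((-14 - 5)/(G(-2, -4) + 24) + N)² = ((-14 - 5)/(9 + 24) + 3)² = (-19/33 + 3)² = (80/33)² = 6400/1089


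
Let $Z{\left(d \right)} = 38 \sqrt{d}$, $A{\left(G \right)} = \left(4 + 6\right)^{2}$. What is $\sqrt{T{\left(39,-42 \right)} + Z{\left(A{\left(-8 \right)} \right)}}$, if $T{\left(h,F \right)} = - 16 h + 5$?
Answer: $i \sqrt{239} \approx 15.46 i$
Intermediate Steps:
$T{\left(h,F \right)} = 5 - 16 h$
$A{\left(G \right)} = 100$ ($A{\left(G \right)} = 10^{2} = 100$)
$\sqrt{T{\left(39,-42 \right)} + Z{\left(A{\left(-8 \right)} \right)}} = \sqrt{\left(5 - 624\right) + 38 \sqrt{100}} = \sqrt{\left(5 - 624\right) + 38 \cdot 10} = \sqrt{-619 + 380} = \sqrt{-239} = i \sqrt{239}$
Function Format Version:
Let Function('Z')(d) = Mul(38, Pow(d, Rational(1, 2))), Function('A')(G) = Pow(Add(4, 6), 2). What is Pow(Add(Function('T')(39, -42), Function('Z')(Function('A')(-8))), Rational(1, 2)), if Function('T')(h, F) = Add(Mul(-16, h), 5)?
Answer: Mul(I, Pow(239, Rational(1, 2))) ≈ Mul(15.460, I)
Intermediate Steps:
Function('T')(h, F) = Add(5, Mul(-16, h))
Function('A')(G) = 100 (Function('A')(G) = Pow(10, 2) = 100)
Pow(Add(Function('T')(39, -42), Function('Z')(Function('A')(-8))), Rational(1, 2)) = Pow(Add(Add(5, Mul(-16, 39)), Mul(38, Pow(100, Rational(1, 2)))), Rational(1, 2)) = Pow(Add(Add(5, -624), Mul(38, 10)), Rational(1, 2)) = Pow(Add(-619, 380), Rational(1, 2)) = Pow(-239, Rational(1, 2)) = Mul(I, Pow(239, Rational(1, 2)))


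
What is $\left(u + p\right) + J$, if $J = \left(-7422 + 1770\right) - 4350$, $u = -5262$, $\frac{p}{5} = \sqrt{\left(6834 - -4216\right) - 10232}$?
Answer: $-15264 + 5 \sqrt{818} \approx -15121.0$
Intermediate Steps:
$p = 5 \sqrt{818}$ ($p = 5 \sqrt{\left(6834 - -4216\right) - 10232} = 5 \sqrt{\left(6834 + 4216\right) - 10232} = 5 \sqrt{11050 - 10232} = 5 \sqrt{818} \approx 143.0$)
$J = -10002$ ($J = -5652 + \left(-5213 + 863\right) = -5652 - 4350 = -10002$)
$\left(u + p\right) + J = \left(-5262 + 5 \sqrt{818}\right) - 10002 = -15264 + 5 \sqrt{818}$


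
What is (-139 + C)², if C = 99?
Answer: 1600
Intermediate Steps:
(-139 + C)² = (-139 + 99)² = (-40)² = 1600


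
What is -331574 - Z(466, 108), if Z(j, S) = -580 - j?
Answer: -330528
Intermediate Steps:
-331574 - Z(466, 108) = -331574 - (-580 - 1*466) = -331574 - (-580 - 466) = -331574 - 1*(-1046) = -331574 + 1046 = -330528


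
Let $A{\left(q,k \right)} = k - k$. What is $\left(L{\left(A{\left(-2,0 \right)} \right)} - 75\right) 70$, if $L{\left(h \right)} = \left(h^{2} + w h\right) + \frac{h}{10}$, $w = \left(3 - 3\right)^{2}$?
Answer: $-5250$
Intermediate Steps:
$A{\left(q,k \right)} = 0$
$w = 0$ ($w = 0^{2} = 0$)
$L{\left(h \right)} = h^{2} + \frac{h}{10}$ ($L{\left(h \right)} = \left(h^{2} + 0 h\right) + \frac{h}{10} = \left(h^{2} + 0\right) + h \frac{1}{10} = h^{2} + \frac{h}{10}$)
$\left(L{\left(A{\left(-2,0 \right)} \right)} - 75\right) 70 = \left(0 \left(\frac{1}{10} + 0\right) - 75\right) 70 = \left(0 \cdot \frac{1}{10} - 75\right) 70 = \left(0 - 75\right) 70 = \left(-75\right) 70 = -5250$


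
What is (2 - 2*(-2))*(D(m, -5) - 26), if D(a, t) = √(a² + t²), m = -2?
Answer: -156 + 6*√29 ≈ -123.69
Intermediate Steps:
(2 - 2*(-2))*(D(m, -5) - 26) = (2 - 2*(-2))*(√((-2)² + (-5)²) - 26) = (2 + 4)*(√(4 + 25) - 26) = 6*(√29 - 26) = 6*(-26 + √29) = -156 + 6*√29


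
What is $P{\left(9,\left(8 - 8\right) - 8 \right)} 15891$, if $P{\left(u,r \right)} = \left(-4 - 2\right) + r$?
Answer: $-222474$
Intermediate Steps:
$P{\left(u,r \right)} = -6 + r$
$P{\left(9,\left(8 - 8\right) - 8 \right)} 15891 = \left(-6 + \left(\left(8 - 8\right) - 8\right)\right) 15891 = \left(-6 + \left(0 - 8\right)\right) 15891 = \left(-6 - 8\right) 15891 = \left(-14\right) 15891 = -222474$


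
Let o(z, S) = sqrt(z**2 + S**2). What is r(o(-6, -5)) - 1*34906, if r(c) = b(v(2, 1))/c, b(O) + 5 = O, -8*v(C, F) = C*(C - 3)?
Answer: -34906 - 19*sqrt(61)/244 ≈ -34907.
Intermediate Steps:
v(C, F) = -C*(-3 + C)/8 (v(C, F) = -C*(C - 3)/8 = -C*(-3 + C)/8)
b(O) = -5 + O
o(z, S) = sqrt(S**2 + z**2)
r(c) = -19/(4*c) (r(c) = (-5 + (1/8)*2*(3 - 1*2))/c = (-5 + (1/8)*2*(3 - 2))/c = (-5 + (1/8)*2*1)/c = (-5 + 1/4)/c = -19/(4*c))
r(o(-6, -5)) - 1*34906 = -19/(4*sqrt((-5)**2 + (-6)**2)) - 1*34906 = -19/(4*sqrt(25 + 36)) - 34906 = -19*sqrt(61)/61/4 - 34906 = -19*sqrt(61)/244 - 34906 = -34906 - 19*sqrt(61)/244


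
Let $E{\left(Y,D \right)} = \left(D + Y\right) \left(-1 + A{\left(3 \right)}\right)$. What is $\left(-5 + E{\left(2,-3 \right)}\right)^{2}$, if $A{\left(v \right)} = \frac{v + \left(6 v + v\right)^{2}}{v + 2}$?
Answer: $\frac{215296}{25} \approx 8611.8$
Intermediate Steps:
$A{\left(v \right)} = \frac{v + 49 v^{2}}{2 + v}$ ($A{\left(v \right)} = \frac{v + \left(7 v\right)^{2}}{2 + v} = \frac{v + 49 v^{2}}{2 + v}$)
$E{\left(Y,D \right)} = \frac{439 D}{5} + \frac{439 Y}{5}$ ($E{\left(Y,D \right)} = \left(D + Y\right) \left(-1 + \frac{3 \left(1 + 49 \cdot 3\right)}{2 + 3}\right) = \left(D + Y\right) \left(-1 + \frac{3 \left(1 + 147\right)}{5}\right) = \left(D + Y\right) \left(-1 + 3 \cdot \frac{1}{5} \cdot 148\right) = \left(D + Y\right) \left(-1 + \frac{444}{5}\right) = \left(D + Y\right) \frac{439}{5} = \frac{439 D}{5} + \frac{439 Y}{5}$)
$\left(-5 + E{\left(2,-3 \right)}\right)^{2} = \left(-5 + \left(\frac{439}{5} \left(-3\right) + \frac{439}{5} \cdot 2\right)\right)^{2} = \left(-5 + \left(- \frac{1317}{5} + \frac{878}{5}\right)\right)^{2} = \left(-5 - \frac{439}{5}\right)^{2} = \left(- \frac{464}{5}\right)^{2} = \frac{215296}{25}$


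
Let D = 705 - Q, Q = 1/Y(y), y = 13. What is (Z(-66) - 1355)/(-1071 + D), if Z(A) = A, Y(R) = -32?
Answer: 928/239 ≈ 3.8828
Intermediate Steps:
Q = -1/32 (Q = 1/(-32) = -1/32 ≈ -0.031250)
D = 22561/32 (D = 705 - 1*(-1/32) = 705 + 1/32 = 22561/32 ≈ 705.03)
(Z(-66) - 1355)/(-1071 + D) = (-66 - 1355)/(-1071 + 22561/32) = -1421/(-11711/32) = -1421*(-32/11711) = 928/239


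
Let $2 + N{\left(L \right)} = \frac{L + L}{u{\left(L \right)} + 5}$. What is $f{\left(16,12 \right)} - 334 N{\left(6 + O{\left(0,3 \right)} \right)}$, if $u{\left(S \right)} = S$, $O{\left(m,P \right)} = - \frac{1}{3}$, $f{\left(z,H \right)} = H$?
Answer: $\frac{2601}{8} \approx 325.13$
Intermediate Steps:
$O{\left(m,P \right)} = - \frac{1}{3}$ ($O{\left(m,P \right)} = \left(-1\right) \frac{1}{3} = - \frac{1}{3}$)
$N{\left(L \right)} = -2 + \frac{2 L}{5 + L}$ ($N{\left(L \right)} = -2 + \frac{L + L}{L + 5} = -2 + \frac{2 L}{5 + L}$)
$f{\left(16,12 \right)} - 334 N{\left(6 + O{\left(0,3 \right)} \right)} = 12 - 334 \left(- \frac{10}{5 + \left(6 - \frac{1}{3}\right)}\right) = 12 - 334 \left(- \frac{10}{5 + \frac{17}{3}}\right) = 12 - 334 \left(- \frac{10}{\frac{32}{3}}\right) = 12 - 334 \left(\left(-10\right) \frac{3}{32}\right) = 12 - - \frac{2505}{8} = 12 + \frac{2505}{8} = \frac{2601}{8}$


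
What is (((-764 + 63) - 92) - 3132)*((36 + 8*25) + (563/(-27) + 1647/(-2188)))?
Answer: -49712570275/59076 ≈ -8.4150e+5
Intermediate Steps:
(((-764 + 63) - 92) - 3132)*((36 + 8*25) + (563/(-27) + 1647/(-2188))) = ((-701 - 92) - 3132)*((36 + 200) + (563*(-1/27) + 1647*(-1/2188))) = (-793 - 3132)*(236 + (-563/27 - 1647/2188)) = -3925*(236 - 1276313/59076) = -3925*12665623/59076 = -49712570275/59076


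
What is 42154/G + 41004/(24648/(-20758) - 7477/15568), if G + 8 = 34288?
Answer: -22710863759979913/923721957820 ≈ -24586.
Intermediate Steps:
G = 34280 (G = -8 + 34288 = 34280)
42154/G + 41004/(24648/(-20758) - 7477/15568) = 42154/34280 + 41004/(24648/(-20758) - 7477/15568) = 42154*(1/34280) + 41004/(24648*(-1/20758) - 7477*1/15568) = 21077/17140 + 41004/(-12324/10379 - 7477/15568) = 21077/17140 + 41004/(-269463815/161580272) = 21077/17140 + 41004*(-161580272/269463815) = 21077/17140 - 6625437473088/269463815 = -22710863759979913/923721957820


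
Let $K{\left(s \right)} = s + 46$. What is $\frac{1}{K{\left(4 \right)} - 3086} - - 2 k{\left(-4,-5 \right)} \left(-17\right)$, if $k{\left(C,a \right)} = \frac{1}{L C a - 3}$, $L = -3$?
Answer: $\frac{34387}{63756} \approx 0.53935$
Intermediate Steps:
$K{\left(s \right)} = 46 + s$
$k{\left(C,a \right)} = \frac{1}{-3 - 3 C a}$ ($k{\left(C,a \right)} = \frac{1}{- 3 C a - 3} = \frac{1}{-3 - 3 C a}$)
$\frac{1}{K{\left(4 \right)} - 3086} - - 2 k{\left(-4,-5 \right)} \left(-17\right) = \frac{1}{\left(46 + 4\right) - 3086} - - 2 \frac{1}{3 \left(-1 - \left(-4\right) \left(-5\right)\right)} \left(-17\right) = \frac{1}{50 - 3086} - - 2 \frac{1}{3 \left(-1 - 20\right)} \left(-17\right) = \frac{1}{-3036} - - 2 \frac{1}{3 \left(-21\right)} \left(-17\right) = - \frac{1}{3036} - - 2 \cdot \frac{1}{3} \left(- \frac{1}{21}\right) \left(-17\right) = - \frac{1}{3036} - \left(-2\right) \left(- \frac{1}{63}\right) \left(-17\right) = - \frac{1}{3036} - \frac{2}{63} \left(-17\right) = - \frac{1}{3036} - - \frac{34}{63} = - \frac{1}{3036} + \frac{34}{63} = \frac{34387}{63756}$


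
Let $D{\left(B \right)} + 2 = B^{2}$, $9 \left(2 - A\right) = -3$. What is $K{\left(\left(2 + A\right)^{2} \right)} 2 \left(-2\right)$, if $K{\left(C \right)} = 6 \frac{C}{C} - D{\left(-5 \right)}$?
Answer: $68$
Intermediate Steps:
$A = \frac{7}{3}$ ($A = 2 - - \frac{1}{3} = 2 + \frac{1}{3} = \frac{7}{3} \approx 2.3333$)
$D{\left(B \right)} = -2 + B^{2}$
$K{\left(C \right)} = -17$ ($K{\left(C \right)} = 6 \frac{C}{C} - \left(-2 + \left(-5\right)^{2}\right) = 6 \cdot 1 - \left(-2 + 25\right) = 6 - 23 = -17$)
$K{\left(\left(2 + A\right)^{2} \right)} 2 \left(-2\right) = - 17 \cdot 2 \left(-2\right) = \left(-17\right) \left(-4\right) = 68$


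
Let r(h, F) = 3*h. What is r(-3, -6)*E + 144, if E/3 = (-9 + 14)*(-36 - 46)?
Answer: 11214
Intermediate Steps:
E = -1230 (E = 3*((-9 + 14)*(-36 - 46)) = 3*(5*(-82)) = 3*(-410) = -1230)
r(-3, -6)*E + 144 = (3*(-3))*(-1230) + 144 = -9*(-1230) + 144 = 11070 + 144 = 11214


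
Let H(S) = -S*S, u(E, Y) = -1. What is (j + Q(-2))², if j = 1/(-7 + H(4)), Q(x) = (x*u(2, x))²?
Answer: 8281/529 ≈ 15.654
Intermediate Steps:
H(S) = -S²
Q(x) = x² (Q(x) = (x*(-1))² = (-x)² = x²)
j = -1/23 (j = 1/(-7 - 1*4²) = 1/(-7 - 1*16) = 1/(-7 - 16) = 1/(-23) = -1/23 ≈ -0.043478)
(j + Q(-2))² = (-1/23 + (-2)²)² = (-1/23 + 4)² = (91/23)² = 8281/529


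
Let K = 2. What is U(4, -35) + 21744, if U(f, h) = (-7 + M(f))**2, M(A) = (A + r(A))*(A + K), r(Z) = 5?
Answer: 23953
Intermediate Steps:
M(A) = (2 + A)*(5 + A) (M(A) = (A + 5)*(A + 2) = (5 + A)*(2 + A) = (2 + A)*(5 + A))
U(f, h) = (3 + f**2 + 7*f)**2 (U(f, h) = (-7 + (10 + f**2 + 7*f))**2 = (3 + f**2 + 7*f)**2)
U(4, -35) + 21744 = (3 + 4**2 + 7*4)**2 + 21744 = (3 + 16 + 28)**2 + 21744 = 47**2 + 21744 = 2209 + 21744 = 23953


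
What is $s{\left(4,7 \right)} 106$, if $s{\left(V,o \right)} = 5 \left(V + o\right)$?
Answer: $5830$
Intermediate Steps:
$s{\left(V,o \right)} = 5 V + 5 o$
$s{\left(4,7 \right)} 106 = \left(5 \cdot 4 + 5 \cdot 7\right) 106 = \left(20 + 35\right) 106 = 55 \cdot 106 = 5830$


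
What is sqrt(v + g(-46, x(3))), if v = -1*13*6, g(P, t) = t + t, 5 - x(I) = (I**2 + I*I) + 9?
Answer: I*sqrt(122) ≈ 11.045*I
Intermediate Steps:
x(I) = -4 - 2*I**2 (x(I) = 5 - ((I**2 + I*I) + 9) = 5 - ((I**2 + I**2) + 9) = 5 - (2*I**2 + 9) = 5 - (9 + 2*I**2) = 5 + (-9 - 2*I**2) = -4 - 2*I**2)
g(P, t) = 2*t
v = -78 (v = -13*6 = -78)
sqrt(v + g(-46, x(3))) = sqrt(-78 + 2*(-4 - 2*3**2)) = sqrt(-78 + 2*(-4 - 2*9)) = sqrt(-78 + 2*(-4 - 18)) = sqrt(-78 + 2*(-22)) = sqrt(-78 - 44) = sqrt(-122) = I*sqrt(122)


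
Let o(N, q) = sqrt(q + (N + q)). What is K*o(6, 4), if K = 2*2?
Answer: 4*sqrt(14) ≈ 14.967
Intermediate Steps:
o(N, q) = sqrt(N + 2*q)
K = 4
K*o(6, 4) = 4*sqrt(6 + 2*4) = 4*sqrt(6 + 8) = 4*sqrt(14)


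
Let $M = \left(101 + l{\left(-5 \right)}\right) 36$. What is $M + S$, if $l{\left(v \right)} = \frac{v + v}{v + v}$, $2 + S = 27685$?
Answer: $31355$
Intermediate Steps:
$S = 27683$ ($S = -2 + 27685 = 27683$)
$l{\left(v \right)} = 1$ ($l{\left(v \right)} = \frac{2 v}{2 v} = 2 v \frac{1}{2 v} = 1$)
$M = 3672$ ($M = \left(101 + 1\right) 36 = 102 \cdot 36 = 3672$)
$M + S = 3672 + 27683 = 31355$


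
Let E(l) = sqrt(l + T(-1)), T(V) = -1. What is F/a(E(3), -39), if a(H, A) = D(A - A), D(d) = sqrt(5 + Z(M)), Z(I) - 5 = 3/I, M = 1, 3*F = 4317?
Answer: 1439*sqrt(13)/13 ≈ 399.11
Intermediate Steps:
F = 1439 (F = (1/3)*4317 = 1439)
Z(I) = 5 + 3/I
E(l) = sqrt(-1 + l) (E(l) = sqrt(l - 1) = sqrt(-1 + l))
D(d) = sqrt(13) (D(d) = sqrt(5 + (5 + 3/1)) = sqrt(5 + (5 + 3*1)) = sqrt(5 + (5 + 3)) = sqrt(5 + 8) = sqrt(13))
a(H, A) = sqrt(13)
F/a(E(3), -39) = 1439/(sqrt(13)) = 1439*(sqrt(13)/13) = 1439*sqrt(13)/13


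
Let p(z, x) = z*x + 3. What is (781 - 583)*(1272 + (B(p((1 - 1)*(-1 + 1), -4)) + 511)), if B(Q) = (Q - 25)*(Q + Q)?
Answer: 326898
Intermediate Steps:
p(z, x) = 3 + x*z (p(z, x) = x*z + 3 = 3 + x*z)
B(Q) = 2*Q*(-25 + Q) (B(Q) = (-25 + Q)*(2*Q) = 2*Q*(-25 + Q))
(781 - 583)*(1272 + (B(p((1 - 1)*(-1 + 1), -4)) + 511)) = (781 - 583)*(1272 + (2*(3 - 4*(1 - 1)*(-1 + 1))*(-25 + (3 - 4*(1 - 1)*(-1 + 1))) + 511)) = 198*(1272 + (2*(3 - 0*0)*(-25 + (3 - 0*0)) + 511)) = 198*(1272 + (2*(3 - 4*0)*(-25 + (3 - 4*0)) + 511)) = 198*(1272 + (2*(3 + 0)*(-25 + (3 + 0)) + 511)) = 198*(1272 + (2*3*(-25 + 3) + 511)) = 198*(1272 + (2*3*(-22) + 511)) = 198*(1272 + (-132 + 511)) = 198*(1272 + 379) = 198*1651 = 326898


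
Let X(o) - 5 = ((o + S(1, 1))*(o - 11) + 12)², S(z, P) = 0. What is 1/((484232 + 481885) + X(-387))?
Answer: 1/23728671566 ≈ 4.2143e-11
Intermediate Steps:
X(o) = 5 + (12 + o*(-11 + o))² (X(o) = 5 + ((o + 0)*(o - 11) + 12)² = 5 + (o*(-11 + o) + 12)² = 5 + (12 + o*(-11 + o))²)
1/((484232 + 481885) + X(-387)) = 1/((484232 + 481885) + (5 + (12 + (-387)² - 11*(-387))²)) = 1/(966117 + (5 + (12 + 149769 + 4257)²)) = 1/(966117 + (5 + 154038²)) = 1/(966117 + (5 + 23727705444)) = 1/(966117 + 23727705449) = 1/23728671566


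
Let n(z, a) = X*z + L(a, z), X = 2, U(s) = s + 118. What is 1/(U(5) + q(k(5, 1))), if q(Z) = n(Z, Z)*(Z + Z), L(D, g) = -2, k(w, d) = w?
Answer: 1/203 ≈ 0.0049261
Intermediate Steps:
U(s) = 118 + s
n(z, a) = -2 + 2*z (n(z, a) = 2*z - 2 = -2 + 2*z)
q(Z) = 2*Z*(-2 + 2*Z) (q(Z) = (-2 + 2*Z)*(Z + Z) = (-2 + 2*Z)*(2*Z) = 2*Z*(-2 + 2*Z))
1/(U(5) + q(k(5, 1))) = 1/((118 + 5) + 4*5*(-1 + 5)) = 1/(123 + 4*5*4) = 1/(123 + 80) = 1/203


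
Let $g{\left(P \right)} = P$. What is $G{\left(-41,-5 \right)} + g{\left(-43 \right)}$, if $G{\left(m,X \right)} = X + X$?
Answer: $-53$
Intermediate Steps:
$G{\left(m,X \right)} = 2 X$
$G{\left(-41,-5 \right)} + g{\left(-43 \right)} = 2 \left(-5\right) - 43 = -10 - 43 = -53$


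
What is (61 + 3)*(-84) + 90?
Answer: -5286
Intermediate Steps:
(61 + 3)*(-84) + 90 = 64*(-84) + 90 = -5376 + 90 = -5286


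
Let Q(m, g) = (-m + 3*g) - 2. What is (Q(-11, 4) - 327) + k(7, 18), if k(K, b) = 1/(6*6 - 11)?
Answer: -7649/25 ≈ -305.96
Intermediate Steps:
k(K, b) = 1/25 (k(K, b) = 1/(36 - 11) = 1/25)
Q(m, g) = -2 - m + 3*g
(Q(-11, 4) - 327) + k(7, 18) = ((-2 - 1*(-11) + 3*4) - 327) + 1/25 = ((-2 + 11 + 12) - 327) + 1/25 = (21 - 327) + 1/25 = -306 + 1/25 = -7649/25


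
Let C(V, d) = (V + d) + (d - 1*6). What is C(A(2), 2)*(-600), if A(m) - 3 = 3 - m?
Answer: -1200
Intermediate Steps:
A(m) = 6 - m (A(m) = 3 + (3 - m) = 6 - m)
C(V, d) = -6 + V + 2*d (C(V, d) = (V + d) + (d - 6) = (V + d) + (-6 + d) = -6 + V + 2*d)
C(A(2), 2)*(-600) = (-6 + (6 - 1*2) + 2*2)*(-600) = (-6 + (6 - 2) + 4)*(-600) = (-6 + 4 + 4)*(-600) = 2*(-600) = -1200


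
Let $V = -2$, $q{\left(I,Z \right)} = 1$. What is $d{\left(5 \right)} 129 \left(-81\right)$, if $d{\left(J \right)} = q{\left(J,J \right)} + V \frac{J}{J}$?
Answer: $10449$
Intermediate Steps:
$d{\left(J \right)} = -1$ ($d{\left(J \right)} = 1 - 2 \frac{J}{J} = 1 - 2 = -1$)
$d{\left(5 \right)} 129 \left(-81\right) = \left(-1\right) 129 \left(-81\right) = \left(-129\right) \left(-81\right) = 10449$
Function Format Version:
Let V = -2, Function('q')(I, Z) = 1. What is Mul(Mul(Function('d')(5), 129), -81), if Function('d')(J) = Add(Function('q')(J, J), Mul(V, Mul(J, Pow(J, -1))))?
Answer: 10449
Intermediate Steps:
Function('d')(J) = -1 (Function('d')(J) = Add(1, Mul(-2, Mul(J, Pow(J, -1)))) = Add(1, Mul(-2, 1)) = Add(1, -2) = -1)
Mul(Mul(Function('d')(5), 129), -81) = Mul(Mul(-1, 129), -81) = Mul(-129, -81) = 10449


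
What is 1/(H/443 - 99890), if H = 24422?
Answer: -443/44226848 ≈ -1.0017e-5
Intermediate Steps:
1/(H/443 - 99890) = 1/(24422/443 - 99890) = 1/(-44226848/443) = -443/44226848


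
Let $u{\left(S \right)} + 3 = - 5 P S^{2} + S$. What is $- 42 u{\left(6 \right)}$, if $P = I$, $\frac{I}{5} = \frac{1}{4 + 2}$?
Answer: $6174$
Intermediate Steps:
$I = \frac{5}{6}$ ($I = \frac{5}{4 + 2} = \frac{5}{6} \approx 0.83333$)
$P = \frac{5}{6} \approx 0.83333$
$u{\left(S \right)} = -3 + S - \frac{25 S^{2}}{6}$ ($u{\left(S \right)} = -3 - \left(- S + 5 \cdot \frac{5}{6} S^{2}\right) = -3 - \left(- S + \frac{25 S^{2}}{6}\right) = -3 + S - \frac{25 S^{2}}{6}$)
$- 42 u{\left(6 \right)} = - 42 \left(-3 + 6 - \frac{25 \cdot 6^{2}}{6}\right) = - 42 \left(-3 + 6 - 150\right) = \left(-42\right) \left(-147\right) = 6174$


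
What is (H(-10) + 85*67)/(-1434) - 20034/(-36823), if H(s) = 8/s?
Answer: -904743853/264020910 ≈ -3.4268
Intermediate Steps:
(H(-10) + 85*67)/(-1434) - 20034/(-36823) = (8/(-10) + 85*67)/(-1434) - 20034/(-36823) = (8*(-⅒) + 5695)*(-1/1434) - 20034*(-1/36823) = (-⅘ + 5695)*(-1/1434) + 20034/36823 = (28471/5)*(-1/1434) + 20034/36823 = -28471/7170 + 20034/36823 = -904743853/264020910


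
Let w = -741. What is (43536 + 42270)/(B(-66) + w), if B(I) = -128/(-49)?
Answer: -4204494/36181 ≈ -116.21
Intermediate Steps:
B(I) = 128/49 (B(I) = -128*(-1/49) = 128/49)
(43536 + 42270)/(B(-66) + w) = (43536 + 42270)/(128/49 - 741) = 85806/(-36181/49) = 85806*(-49/36181) = -4204494/36181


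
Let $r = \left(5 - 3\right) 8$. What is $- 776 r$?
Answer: $-12416$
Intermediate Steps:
$r = 16$ ($r = 2 \cdot 8 = 16$)
$- 776 r = \left(-776\right) 16 = -12416$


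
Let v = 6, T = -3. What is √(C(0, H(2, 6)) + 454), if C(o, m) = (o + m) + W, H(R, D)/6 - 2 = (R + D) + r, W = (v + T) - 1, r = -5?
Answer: 9*√6 ≈ 22.045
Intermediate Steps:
W = 2 (W = (6 - 3) - 1 = 3 - 1 = 2)
H(R, D) = -18 + 6*D + 6*R (H(R, D) = 12 + 6*((R + D) - 5) = 12 + 6*((D + R) - 5) = 12 + 6*(-5 + D + R) = 12 + (-30 + 6*D + 6*R) = -18 + 6*D + 6*R)
C(o, m) = 2 + m + o (C(o, m) = (o + m) + 2 = (m + o) + 2 = 2 + m + o)
√(C(0, H(2, 6)) + 454) = √((2 + (-18 + 6*6 + 6*2) + 0) + 454) = √((2 + (-18 + 36 + 12) + 0) + 454) = √((2 + 30 + 0) + 454) = √(32 + 454) = √486 = 9*√6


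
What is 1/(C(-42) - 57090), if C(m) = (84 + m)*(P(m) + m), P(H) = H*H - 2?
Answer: 1/15150 ≈ 6.6007e-5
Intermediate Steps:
P(H) = -2 + H**2 (P(H) = H**2 - 2 = -2 + H**2)
C(m) = (84 + m)*(-2 + m + m**2) (C(m) = (84 + m)*((-2 + m**2) + m) = (84 + m)*(-2 + m + m**2))
1/(C(-42) - 57090) = 1/((-168 + (-42)**3 + 82*(-42) + 85*(-42)**2) - 57090) = 1/((-168 - 74088 - 3444 + 85*1764) - 57090) = 1/((-168 - 74088 - 3444 + 149940) - 57090) = 1/(72240 - 57090) = 1/15150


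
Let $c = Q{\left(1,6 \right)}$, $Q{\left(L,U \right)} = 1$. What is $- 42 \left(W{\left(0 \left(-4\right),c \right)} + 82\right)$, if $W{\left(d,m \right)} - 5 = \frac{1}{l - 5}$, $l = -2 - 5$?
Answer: $- \frac{7301}{2} \approx -3650.5$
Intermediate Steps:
$c = 1$
$l = -7$
$W{\left(d,m \right)} = \frac{59}{12}$ ($W{\left(d,m \right)} = 5 + \frac{1}{-7 - 5} = 5 + \frac{1}{-12} = 5 - \frac{1}{12} = \frac{59}{12}$)
$- 42 \left(W{\left(0 \left(-4\right),c \right)} + 82\right) = - 42 \left(\frac{59}{12} + 82\right) = \left(-42\right) \frac{1043}{12} = - \frac{7301}{2}$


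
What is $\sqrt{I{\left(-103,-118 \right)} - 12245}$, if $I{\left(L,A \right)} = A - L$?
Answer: $2 i \sqrt{3065} \approx 110.72 i$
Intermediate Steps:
$\sqrt{I{\left(-103,-118 \right)} - 12245} = \sqrt{\left(-118 - -103\right) - 12245} = \sqrt{\left(-118 + 103\right) - 12245} = \sqrt{-15 - 12245} = \sqrt{-12260} = 2 i \sqrt{3065}$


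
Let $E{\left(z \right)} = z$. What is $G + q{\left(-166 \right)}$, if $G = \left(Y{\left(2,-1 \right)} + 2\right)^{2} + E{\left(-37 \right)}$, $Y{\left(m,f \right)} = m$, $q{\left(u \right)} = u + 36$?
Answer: $-151$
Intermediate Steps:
$q{\left(u \right)} = 36 + u$
$G = -21$ ($G = \left(2 + 2\right)^{2} - 37 = 4^{2} - 37 = 16 - 37 = -21$)
$G + q{\left(-166 \right)} = -21 + \left(36 - 166\right) = -21 - 130 = -151$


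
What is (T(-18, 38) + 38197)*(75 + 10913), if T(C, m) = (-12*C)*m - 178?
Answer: 507942276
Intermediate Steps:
T(C, m) = -178 - 12*C*m (T(C, m) = -12*C*m - 178 = -178 - 12*C*m)
(T(-18, 38) + 38197)*(75 + 10913) = ((-178 - 12*(-18)*38) + 38197)*(75 + 10913) = ((-178 + 8208) + 38197)*10988 = (8030 + 38197)*10988 = 46227*10988 = 507942276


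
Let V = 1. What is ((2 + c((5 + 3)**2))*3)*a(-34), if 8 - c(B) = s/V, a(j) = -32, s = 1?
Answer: -864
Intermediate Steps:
c(B) = 7 (c(B) = 8 - 1/1 = 8 - 1 = 7)
((2 + c((5 + 3)**2))*3)*a(-34) = ((2 + 7)*3)*(-32) = (9*3)*(-32) = 27*(-32) = -864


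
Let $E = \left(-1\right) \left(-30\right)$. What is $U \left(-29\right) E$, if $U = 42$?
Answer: $-36540$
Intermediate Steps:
$E = 30$
$U \left(-29\right) E = 42 \left(-29\right) 30 = \left(-1218\right) 30 = -36540$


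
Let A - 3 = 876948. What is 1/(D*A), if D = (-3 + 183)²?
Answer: 1/28413212400 ≈ 3.5195e-11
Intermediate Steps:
A = 876951 (A = 3 + 876948 = 876951)
D = 32400 (D = 180² = 32400)
1/(D*A) = 1/(32400*876951) = (1/32400)*(1/876951) = 1/28413212400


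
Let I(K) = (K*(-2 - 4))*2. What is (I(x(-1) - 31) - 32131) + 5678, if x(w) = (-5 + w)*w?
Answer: -26153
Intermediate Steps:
x(w) = w*(-5 + w)
I(K) = -12*K (I(K) = (K*(-6))*2 = -6*K*2 = -12*K)
(I(x(-1) - 31) - 32131) + 5678 = (-12*(-(-5 - 1) - 31) - 32131) + 5678 = (-12*(-1*(-6) - 31) - 32131) + 5678 = (-12*(6 - 31) - 32131) + 5678 = (-12*(-25) - 32131) + 5678 = (300 - 32131) + 5678 = -31831 + 5678 = -26153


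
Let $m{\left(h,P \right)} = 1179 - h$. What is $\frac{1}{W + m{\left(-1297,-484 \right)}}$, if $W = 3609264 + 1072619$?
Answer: $\frac{1}{4684359} \approx 2.1348 \cdot 10^{-7}$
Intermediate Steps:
$W = 4681883$
$\frac{1}{W + m{\left(-1297,-484 \right)}} = \frac{1}{4681883 + \left(1179 - -1297\right)} = \frac{1}{4681883 + \left(1179 + 1297\right)} = \frac{1}{4681883 + 2476} = \frac{1}{4684359}$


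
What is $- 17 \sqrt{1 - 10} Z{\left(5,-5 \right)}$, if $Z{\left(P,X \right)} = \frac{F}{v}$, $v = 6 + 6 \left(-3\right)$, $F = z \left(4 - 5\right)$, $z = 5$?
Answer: $- \frac{85 i}{4} \approx - 21.25 i$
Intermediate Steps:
$F = -5$ ($F = 5 \left(4 - 5\right) = 5 \left(-1\right) = -5$)
$v = -12$ ($v = 6 - 18 = -12$)
$Z{\left(P,X \right)} = \frac{5}{12}$ ($Z{\left(P,X \right)} = - \frac{5}{-12} = \left(-5\right) \left(- \frac{1}{12}\right) = \frac{5}{12}$)
$- 17 \sqrt{1 - 10} Z{\left(5,-5 \right)} = - 17 \sqrt{1 - 10} \cdot \frac{5}{12} = - 17 \sqrt{-9} \cdot \frac{5}{12} = - 17 \cdot 3 i \frac{5}{12} = - 51 i \frac{5}{12} = - \frac{85 i}{4}$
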